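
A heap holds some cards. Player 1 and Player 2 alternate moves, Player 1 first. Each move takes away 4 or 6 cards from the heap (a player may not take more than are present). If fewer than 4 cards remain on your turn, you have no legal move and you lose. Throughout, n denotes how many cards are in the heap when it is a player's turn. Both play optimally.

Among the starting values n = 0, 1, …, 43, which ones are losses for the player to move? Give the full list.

Use the standard recursion: the mover loses at a terminal position; elsewhere, the mover wins exactly when some move hands the opponent an L position.
n=0: no move → L
n=1: no move → L
n=2: no move → L
n=3: no move → L
n=4: W (go to 0, an L position)
n=5: W (go to 1, an L position)
n=6: W (go to 2, an L position)
n=7: W (go to 3, an L position)
n=8: W (go to 2, an L position)
n=9: W (go to 3, an L position)
n=10: L (options 6(W), 4(W) are all W)
n=11: L (options 7(W), 5(W) are all W)
n=12: L (options 8(W), 6(W) are all W)
n=13: L (options 9(W), 7(W) are all W)
n=14: W (go to 10, an L position)
n=15: W (go to 11, an L position)
n=16: W (go to 12, an L position)
n=17: W (go to 13, an L position)
n=18: W (go to 12, an L position)
n=19: W (go to 13, an L position)
n=20: L (options 16(W), 14(W) are all W)
n=21: L (options 17(W), 15(W) are all W)
n=22: L (options 18(W), 16(W) are all W)
n=23: L (options 19(W), 17(W) are all W)
n=24: W (go to 20, an L position)
n=25: W (go to 21, an L position)
n=26: W (go to 22, an L position)
n=27: W (go to 23, an L position)
n=28: W (go to 22, an L position)
n=29: W (go to 23, an L position)
n=30: L (options 26(W), 24(W) are all W)
n=31: L (options 27(W), 25(W) are all W)
n=32: L (options 28(W), 26(W) are all W)
n=33: L (options 29(W), 27(W) are all W)
n=34: W (go to 30, an L position)
n=35: W (go to 31, an L position)
n=36: W (go to 32, an L position)
n=37: W (go to 33, an L position)
n=38: W (go to 32, an L position)
n=39: W (go to 33, an L position)
n=40: L (options 36(W), 34(W) are all W)
n=41: L (options 37(W), 35(W) are all W)
n=42: L (options 38(W), 36(W) are all W)
n=43: L (options 39(W), 37(W) are all W)
Reading off the rows marked L gives the requested list; there are 20 such values of n.

0, 1, 2, 3, 10, 11, 12, 13, 20, 21, 22, 23, 30, 31, 32, 33, 40, 41, 42, 43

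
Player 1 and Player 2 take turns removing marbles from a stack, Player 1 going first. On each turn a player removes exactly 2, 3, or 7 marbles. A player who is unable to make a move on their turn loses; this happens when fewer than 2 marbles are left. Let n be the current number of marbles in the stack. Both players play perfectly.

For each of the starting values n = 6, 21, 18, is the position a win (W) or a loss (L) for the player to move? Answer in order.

Classify positions by backward induction: terminal positions (no move available) are L. From any other position, the mover wins iff some move reaches an L.
n=0: no move → L
n=1: no move → L
n=2: W (go to 0, an L position)
n=3: W (go to 1, an L position)
n=4: W (go to 1, an L position)
n=5: L (options 3(W), 2(W) are all W)
n=6: L (options 4(W), 3(W) are all W)
n=7: W (go to 5, an L position)
n=8: W (go to 6, an L position)
n=9: W (go to 6, an L position)
n=10: L (options 8(W), 7(W), 3(W) are all W)
n=11: L (options 9(W), 8(W), 4(W) are all W)
n=12: W (go to 10, an L position)
n=13: W (go to 11, an L position)
n=14: W (go to 11, an L position)
n=15: L (options 13(W), 12(W), 8(W) are all W)
n=16: L (options 14(W), 13(W), 9(W) are all W)
n=17: W (go to 15, an L position)
n=18: W (go to 16, an L position)
n=19: W (go to 16, an L position)
n=20: L (options 18(W), 17(W), 13(W) are all W)
n=21: L (options 19(W), 18(W), 14(W) are all W)

6: L, 21: L, 18: W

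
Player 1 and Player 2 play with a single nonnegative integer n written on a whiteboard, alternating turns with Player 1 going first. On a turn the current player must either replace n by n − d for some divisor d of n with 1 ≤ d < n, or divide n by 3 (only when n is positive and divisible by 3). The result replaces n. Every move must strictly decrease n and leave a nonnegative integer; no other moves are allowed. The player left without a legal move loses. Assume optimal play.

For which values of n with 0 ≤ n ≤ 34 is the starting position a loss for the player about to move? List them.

0, 1, 4, 7, 9, 11, 13, 15, 17, 19, 23, 25, 28, 31

Positions with no move are L. A position that does have a move is losing for the player to move precisely when every available move leads to a winning position for the opponent. Fill in the labels:
n=0: no move → L
n=1: no move → L
n=2: W (go to 1, an L position)
n=3: W (go to 1, an L position)
n=4: L (options 2(W), 3(W) are all W)
n=5: W (go to 4, an L position)
n=6: W (go to 4, an L position)
n=7: L (sole option 6(W) is W)
n=8: W (go to 4, an L position)
n=9: L (options 3(W), 6(W), 8(W) are all W)
n=10: W (go to 9, an L position)
n=11: L (sole option 10(W) is W)
n=12: W (go to 4, an L position)
n=13: L (sole option 12(W) is W)
n=14: W (go to 7, an L position)
n=15: L (options 5(W), 10(W), 12(W), 14(W) are all W)
n=16: W (go to 15, an L position)
n=17: L (sole option 16(W) is W)
n=18: W (go to 9, an L position)
n=19: L (sole option 18(W) is W)
n=20: W (go to 15, an L position)
n=21: W (go to 7, an L position)
n=22: W (go to 11, an L position)
n=23: L (sole option 22(W) is W)
n=24: W (go to 23, an L position)
n=25: L (options 20(W), 24(W) are all W)
n=26: W (go to 13, an L position)
n=27: W (go to 9, an L position)
n=28: L (options 14(W), 21(W), 24(W), 26(W), 27(W) are all W)
n=29: W (go to 28, an L position)
n=30: W (go to 15, an L position)
n=31: L (sole option 30(W) is W)
n=32: W (go to 28, an L position)
n=33: W (go to 11, an L position)
n=34: W (go to 17, an L position)
Reading off the rows marked L gives the requested list; there are 14 such values of n.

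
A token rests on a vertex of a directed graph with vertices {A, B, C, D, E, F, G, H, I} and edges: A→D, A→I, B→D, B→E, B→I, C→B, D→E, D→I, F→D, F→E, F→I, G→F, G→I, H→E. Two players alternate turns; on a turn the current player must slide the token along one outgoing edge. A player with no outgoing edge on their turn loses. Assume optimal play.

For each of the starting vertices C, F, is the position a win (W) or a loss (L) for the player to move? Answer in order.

Use the standard recursion: the mover loses at a terminal position; elsewhere, the mover wins exactly when some move hands the opponent an L position.
Every edge goes from a vertex to one that appears earlier in the order E, I, D, B, H, F, A, C, G, so processing vertices in that order labels each vertex after all of its successors.
E: no outgoing edge → L
I: no outgoing edge → L
D: can move to I, which is L ⇒ W
B: can move to I, which is L ⇒ W
H: can move to E, which is L ⇒ W
F: can move to I, which is L ⇒ W
A: can move to I, which is L ⇒ W
C: the only move is to B(W), a W ⇒ L
G: can move to I, which is L ⇒ W

C: L, F: W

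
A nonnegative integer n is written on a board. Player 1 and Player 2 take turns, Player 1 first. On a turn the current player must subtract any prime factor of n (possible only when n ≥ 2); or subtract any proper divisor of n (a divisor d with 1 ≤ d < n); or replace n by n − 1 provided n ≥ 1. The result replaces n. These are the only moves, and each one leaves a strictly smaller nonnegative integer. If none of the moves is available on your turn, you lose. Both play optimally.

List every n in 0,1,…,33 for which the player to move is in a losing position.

Use the standard recursion: the mover loses at a terminal position; elsewhere, the mover wins exactly when some move hands the opponent an L position.
n=0: no move → L
n=1: →0(L), so W
n=2: →0(L), so W
n=3: →0(L), so W
n=4: →2(W), 3(W) — all W, so L
n=5: →0(L), so W
n=6: →4(L), so W
n=7: →0(L), so W
n=8: →4(L), so W
n=9: →6(W), 8(W) — all W, so L
n=10: →9(L), so W
n=11: →0(L), so W
n=12: →9(L), so W
n=13: →0(L), so W
n=14: →7(W), 12(W), 13(W) — all W, so L
n=15: →14(L), so W
n=16: →14(L), so W
n=17: →0(L), so W
n=18: →9(L), so W
n=19: →0(L), so W
n=20: →10(W), 15(W), 16(W), 18(W), 19(W) — all W, so L
n=21: →14(L), so W
n=22: →20(L), so W
n=23: →0(L), so W
n=24: →20(L), so W
n=25: →20(L), so W
n=26: →13(W), 24(W), 25(W) — all W, so L
n=27: →26(L), so W
n=28: →14(L), so W
n=29: →0(L), so W
n=30: →20(L), so W
n=31: →0(L), so W
n=32: →16(W), 24(W), 28(W), 30(W), 31(W) — all W, so L
n=33: →32(L), so W
Reading off the rows marked L gives the requested list; there are 7 such values of n.

0, 4, 9, 14, 20, 26, 32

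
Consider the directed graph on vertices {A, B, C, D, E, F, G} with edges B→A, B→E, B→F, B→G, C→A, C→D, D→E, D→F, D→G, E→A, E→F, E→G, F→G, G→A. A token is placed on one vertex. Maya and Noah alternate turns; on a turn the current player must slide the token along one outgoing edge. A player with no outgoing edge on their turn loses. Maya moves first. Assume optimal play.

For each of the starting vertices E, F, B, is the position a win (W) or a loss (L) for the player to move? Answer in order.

Work bottom-up. With no move the player to move loses. Otherwise the position is W if at least one move leads to an L position for the opponent, and L if every move leads to a W.
Every edge goes from a vertex to one that appears earlier in the order A, G, F, E, B, D, C, so processing vertices in that order labels each vertex after all of its successors.
A: no outgoing edge → L
G: →A(L), so W
F: →G(W) only, which is W, so L
E: →F(L), so W
B: →F(L), so W
D: →F(L), so W
C: →A(L), so W

E: W, F: L, B: W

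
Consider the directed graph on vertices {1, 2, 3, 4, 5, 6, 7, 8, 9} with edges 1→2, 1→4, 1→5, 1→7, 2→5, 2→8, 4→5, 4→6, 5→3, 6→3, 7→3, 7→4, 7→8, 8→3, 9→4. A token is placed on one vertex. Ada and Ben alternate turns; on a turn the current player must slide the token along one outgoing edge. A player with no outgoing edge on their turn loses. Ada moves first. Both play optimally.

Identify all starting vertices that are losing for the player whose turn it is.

2, 3, 4

Classify positions by backward induction: terminal positions (no move available) are L. From any other position, the mover wins iff some move reaches an L.
Every edge goes from a vertex to one that appears earlier in the order 3, 6, 5, 4, 8, 2, 7, 9, 1, so processing vertices in that order labels each vertex after all of its successors.
3: no outgoing edge → L
6: W (go to 3, an L position)
5: W (go to 3, an L position)
4: L (options 5(W), 6(W) are all W)
8: W (go to 3, an L position)
2: L (options 8(W), 5(W) are all W)
7: W (go to 4, an L position)
9: W (go to 4, an L position)
1: W (go to 2, an L position)
The losing starting vertices are exactly the entries labelled L in this table (3 of them).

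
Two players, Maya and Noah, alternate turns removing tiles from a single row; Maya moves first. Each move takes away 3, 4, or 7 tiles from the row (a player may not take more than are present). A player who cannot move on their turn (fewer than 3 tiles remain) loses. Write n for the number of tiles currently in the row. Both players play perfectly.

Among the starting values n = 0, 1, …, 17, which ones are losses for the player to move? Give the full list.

Compute win/loss labels from the base case upward. A position with no move is L. Any other position is W if it can reach an L in one move, else L.
n=0: no move → L
n=1: no move → L
n=2: no move → L
n=3: W (go to 0, an L position)
n=4: W (go to 1, an L position)
n=5: W (go to 2, an L position)
n=6: W (go to 2, an L position)
n=7: W (go to 0, an L position)
n=8: W (go to 1, an L position)
n=9: W (go to 2, an L position)
n=10: L (options 7(W), 6(W), 3(W) are all W)
n=11: L (options 8(W), 7(W), 4(W) are all W)
n=12: L (options 9(W), 8(W), 5(W) are all W)
n=13: W (go to 10, an L position)
n=14: W (go to 11, an L position)
n=15: W (go to 12, an L position)
n=16: W (go to 12, an L position)
n=17: W (go to 10, an L position)
Reading off the rows marked L gives the requested list; there are 6 such values of n.

0, 1, 2, 10, 11, 12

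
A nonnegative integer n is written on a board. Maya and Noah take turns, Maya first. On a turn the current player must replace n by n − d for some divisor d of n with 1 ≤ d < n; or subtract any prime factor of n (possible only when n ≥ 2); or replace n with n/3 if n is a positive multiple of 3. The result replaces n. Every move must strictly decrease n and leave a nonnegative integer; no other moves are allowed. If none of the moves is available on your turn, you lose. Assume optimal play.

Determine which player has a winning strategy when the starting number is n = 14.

Noah wins.

Classify positions by backward induction: terminal positions (no move available) are L. From any other position, the mover wins iff some move reaches an L.
n=0: no move → L
n=1: no move → L
n=2: reaches L-position 0 → W
n=3: reaches L-position 0 → W
n=4: only reaches 2(W), 3(W), all W → L
n=5: reaches L-position 0 → W
n=6: reaches L-position 4 → W
n=7: reaches L-position 0 → W
n=8: reaches L-position 4 → W
n=9: only reaches 3(W), 6(W), 8(W), all W → L
n=10: reaches L-position 9 → W
n=11: reaches L-position 0 → W
n=12: reaches L-position 4 → W
n=13: reaches L-position 0 → W
n=14: only reaches 7(W), 12(W), 13(W), all W → L
The starting position 14 is L: whatever Maya does, the opponent receives a W position.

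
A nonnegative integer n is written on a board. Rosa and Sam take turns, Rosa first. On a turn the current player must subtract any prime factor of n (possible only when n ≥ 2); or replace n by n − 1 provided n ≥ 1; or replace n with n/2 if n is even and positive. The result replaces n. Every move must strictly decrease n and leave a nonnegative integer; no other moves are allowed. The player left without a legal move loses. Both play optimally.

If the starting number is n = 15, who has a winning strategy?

Rosa wins.

Classify positions by backward induction: terminal positions (no move available) are L. From any other position, the mover wins iff some move reaches an L.
n=0: no move → L
n=1: can move to 0, which is L ⇒ W
n=2: can move to 0, which is L ⇒ W
n=3: can move to 0, which is L ⇒ W
n=4: moves to 2(W), 3(W); every one is W ⇒ L
n=5: can move to 0, which is L ⇒ W
n=6: can move to 4, which is L ⇒ W
n=7: can move to 0, which is L ⇒ W
n=8: can move to 4, which is L ⇒ W
n=9: moves to 6(W), 8(W); every one is W ⇒ L
n=10: can move to 9, which is L ⇒ W
n=11: can move to 0, which is L ⇒ W
n=12: can move to 9, which is L ⇒ W
n=13: can move to 0, which is L ⇒ W
n=14: moves to 7(W), 12(W), 13(W); every one is W ⇒ L
n=15: can move to 14, which is L ⇒ W
The starting position 15 is W: Rosa should move to 14, handing over an L position.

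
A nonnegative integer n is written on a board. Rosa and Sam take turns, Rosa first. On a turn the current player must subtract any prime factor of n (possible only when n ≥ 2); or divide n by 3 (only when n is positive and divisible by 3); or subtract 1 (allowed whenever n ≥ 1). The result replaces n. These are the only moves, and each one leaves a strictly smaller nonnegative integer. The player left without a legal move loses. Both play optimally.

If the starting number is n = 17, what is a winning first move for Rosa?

Classify positions by backward induction: terminal positions (no move available) are L. From any other position, the mover wins iff some move reaches an L.
n=0: no move → L
n=1: W (go to 0, an L position)
n=2: W (go to 0, an L position)
n=3: W (go to 0, an L position)
n=4: L (options 2(W), 3(W) are all W)
n=5: W (go to 0, an L position)
n=6: W (go to 4, an L position)
n=7: W (go to 0, an L position)
n=8: L (options 6(W), 7(W) are all W)
n=9: W (go to 8, an L position)
n=10: W (go to 8, an L position)
n=11: W (go to 0, an L position)
n=12: W (go to 4, an L position)
n=13: W (go to 0, an L position)
n=14: L (options 7(W), 12(W), 13(W) are all W)
n=15: W (go to 14, an L position)
n=16: W (go to 14, an L position)
n=17: W (go to 0, an L position)
From 17, the L positions reachable in one move are: 0.

Move to 0.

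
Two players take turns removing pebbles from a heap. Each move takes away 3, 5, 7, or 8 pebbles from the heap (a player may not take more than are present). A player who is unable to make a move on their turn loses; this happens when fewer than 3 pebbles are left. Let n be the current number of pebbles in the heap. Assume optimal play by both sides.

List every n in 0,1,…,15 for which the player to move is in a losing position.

0, 1, 2, 11, 12, 13

Label each position W (a win for the player to move) or L (a loss). A position with no legal move is L; any other position is W exactly when some move reaches an L, and L when every move reaches a W.
n=0: no move → L
n=1: no move → L
n=2: no move → L
n=3: reaches L-position 0 → W
n=4: reaches L-position 1 → W
n=5: reaches L-position 2 → W
n=6: reaches L-position 1 → W
n=7: reaches L-position 2 → W
n=8: reaches L-position 1 → W
n=9: reaches L-position 2 → W
n=10: reaches L-position 2 → W
n=11: only reaches 8(W), 6(W), 4(W), 3(W), all W → L
n=12: only reaches 9(W), 7(W), 5(W), 4(W), all W → L
n=13: only reaches 10(W), 8(W), 6(W), 5(W), all W → L
n=14: reaches L-position 11 → W
n=15: reaches L-position 12 → W
The losing starting values of n are exactly the entries labelled L in this table (6 of them).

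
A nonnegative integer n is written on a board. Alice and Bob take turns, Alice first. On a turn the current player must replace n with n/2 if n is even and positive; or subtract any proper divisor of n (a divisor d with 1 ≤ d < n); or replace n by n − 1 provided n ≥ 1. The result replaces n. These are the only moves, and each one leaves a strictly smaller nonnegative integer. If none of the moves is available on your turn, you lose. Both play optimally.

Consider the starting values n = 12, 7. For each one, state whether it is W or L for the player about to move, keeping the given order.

12: W, 7: L

Positions with no move are L. A position that does have a move is losing for the player to move precisely when every available move leads to a winning position for the opponent. Fill in the labels:
n=0: no move → L
n=1: reaches L-position 0 → W
n=2: only reaches 1(W), which is W → L
n=3: reaches L-position 2 → W
n=4: reaches L-position 2 → W
n=5: only reaches 4(W), which is W → L
n=6: reaches L-position 5 → W
n=7: only reaches 6(W), which is W → L
n=8: reaches L-position 7 → W
n=9: only reaches 6(W), 8(W), all W → L
n=10: reaches L-position 5 → W
n=11: only reaches 10(W), which is W → L
n=12: reaches L-position 9 → W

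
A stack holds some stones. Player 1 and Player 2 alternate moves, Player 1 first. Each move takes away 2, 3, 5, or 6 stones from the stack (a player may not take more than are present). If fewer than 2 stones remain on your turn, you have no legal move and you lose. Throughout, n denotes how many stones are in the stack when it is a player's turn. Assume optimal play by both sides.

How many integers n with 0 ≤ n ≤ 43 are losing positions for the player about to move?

Compute win/loss labels from the base case upward. A position with no move is L. Any other position is W if it can reach an L in one move, else L.
n=0: no move → L
n=1: no move → L
n=2: W (go to 0, an L position)
n=3: W (go to 1, an L position)
n=4: W (go to 1, an L position)
n=5: W (go to 0, an L position)
n=6: W (go to 1, an L position)
n=7: W (go to 1, an L position)
n=8: L (options 6(W), 5(W), 3(W), 2(W) are all W)
n=9: L (options 7(W), 6(W), 4(W), 3(W) are all W)
n=10: W (go to 8, an L position)
n=11: W (go to 9, an L position)
n=12: W (go to 9, an L position)
n=13: W (go to 8, an L position)
n=14: W (go to 9, an L position)
n=15: W (go to 9, an L position)
n=16: L (options 14(W), 13(W), 11(W), 10(W) are all W)
n=17: L (options 15(W), 14(W), 12(W), 11(W) are all W)
n=18: W (go to 16, an L position)
n=19: W (go to 17, an L position)
n=20: W (go to 17, an L position)
n=21: W (go to 16, an L position)
n=22: W (go to 17, an L position)
n=23: W (go to 17, an L position)
n=24: L (options 22(W), 21(W), 19(W), 18(W) are all W)
n=25: L (options 23(W), 22(W), 20(W), 19(W) are all W)
n=26: W (go to 24, an L position)
n=27: W (go to 25, an L position)
n=28: W (go to 25, an L position)
n=29: W (go to 24, an L position)
n=30: W (go to 25, an L position)
n=31: W (go to 25, an L position)
n=32: L (options 30(W), 29(W), 27(W), 26(W) are all W)
n=33: L (options 31(W), 30(W), 28(W), 27(W) are all W)
n=34: W (go to 32, an L position)
n=35: W (go to 33, an L position)
n=36: W (go to 33, an L position)
n=37: W (go to 32, an L position)
n=38: W (go to 33, an L position)
n=39: W (go to 33, an L position)
n=40: L (options 38(W), 37(W), 35(W), 34(W) are all W)
n=41: L (options 39(W), 38(W), 36(W), 35(W) are all W)
n=42: W (go to 40, an L position)
n=43: W (go to 41, an L position)
L entries with 0 ≤ n ≤ 43: n = 0, 1, 8, 9, 16, 17, 24, 25, 32, 33, 40, 41; that makes 12.

12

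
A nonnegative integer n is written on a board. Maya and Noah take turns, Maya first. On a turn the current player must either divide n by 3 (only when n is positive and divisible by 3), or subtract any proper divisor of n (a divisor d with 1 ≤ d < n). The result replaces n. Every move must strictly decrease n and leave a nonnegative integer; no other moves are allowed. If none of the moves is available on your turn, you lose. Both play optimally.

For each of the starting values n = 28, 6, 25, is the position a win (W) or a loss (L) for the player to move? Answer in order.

Work bottom-up. With no move the player to move loses. Otherwise the position is W if at least one move leads to an L position for the opponent, and L if every move leads to a W.
n=0: no move → L
n=1: no move → L
n=2: →1(L), so W
n=3: →1(L), so W
n=4: →2(W), 3(W) — all W, so L
n=5: →4(L), so W
n=6: →4(L), so W
n=7: →6(W) only, which is W, so L
n=8: →4(L), so W
n=9: →3(W), 6(W), 8(W) — all W, so L
n=10: →9(L), so W
n=11: →10(W) only, which is W, so L
n=12: →4(L), so W
n=13: →12(W) only, which is W, so L
n=14: →7(L), so W
n=15: →5(W), 10(W), 12(W), 14(W) — all W, so L
n=16: →15(L), so W
n=17: →16(W) only, which is W, so L
n=18: →9(L), so W
n=19: →18(W) only, which is W, so L
n=20: →15(L), so W
n=21: →7(L), so W
n=22: →11(L), so W
n=23: →22(W) only, which is W, so L
n=24: →23(L), so W
n=25: →20(W), 24(W) — all W, so L
n=26: →13(L), so W
n=27: →9(L), so W
n=28: →14(W), 21(W), 24(W), 26(W), 27(W) — all W, so L

28: L, 6: W, 25: L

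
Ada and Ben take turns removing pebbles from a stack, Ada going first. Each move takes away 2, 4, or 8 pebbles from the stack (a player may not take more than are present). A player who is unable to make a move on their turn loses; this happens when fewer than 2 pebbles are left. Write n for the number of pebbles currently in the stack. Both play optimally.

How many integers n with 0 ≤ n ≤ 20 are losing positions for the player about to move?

8

Positions with no move are L. A position that does have a move is losing for the player to move precisely when every available move leads to a winning position for the opponent. Fill in the labels:
n=0: no move → L
n=1: no move → L
n=2: W (go to 0, an L position)
n=3: W (go to 1, an L position)
n=4: W (go to 0, an L position)
n=5: W (go to 1, an L position)
n=6: L (options 4(W), 2(W) are all W)
n=7: L (options 5(W), 3(W) are all W)
n=8: W (go to 6, an L position)
n=9: W (go to 7, an L position)
n=10: W (go to 6, an L position)
n=11: W (go to 7, an L position)
n=12: L (options 10(W), 8(W), 4(W) are all W)
n=13: L (options 11(W), 9(W), 5(W) are all W)
n=14: W (go to 12, an L position)
n=15: W (go to 13, an L position)
n=16: W (go to 12, an L position)
n=17: W (go to 13, an L position)
n=18: L (options 16(W), 14(W), 10(W) are all W)
n=19: L (options 17(W), 15(W), 11(W) are all W)
n=20: W (go to 18, an L position)
L entries with 0 ≤ n ≤ 20: n = 0, 1, 6, 7, 12, 13, 18, 19; that makes 8.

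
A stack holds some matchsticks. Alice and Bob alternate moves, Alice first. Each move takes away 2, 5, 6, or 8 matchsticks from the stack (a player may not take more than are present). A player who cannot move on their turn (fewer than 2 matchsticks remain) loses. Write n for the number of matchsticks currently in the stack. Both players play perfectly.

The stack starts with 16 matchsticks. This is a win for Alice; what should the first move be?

Use the standard recursion: the mover loses at a terminal position; elsewhere, the mover wins exactly when some move hands the opponent an L position.
n=0: no move → L
n=1: no move → L
n=2: reaches L-position 0 → W
n=3: reaches L-position 1 → W
n=4: only reaches 2(W), which is W → L
n=5: reaches L-position 0 → W
n=6: reaches L-position 4 → W
n=7: reaches L-position 1 → W
n=8: reaches L-position 0 → W
n=9: reaches L-position 4 → W
n=10: reaches L-position 4 → W
n=11: only reaches 9(W), 6(W), 5(W), 3(W), all W → L
n=12: reaches L-position 4 → W
n=13: reaches L-position 11 → W
n=14: only reaches 12(W), 9(W), 8(W), 6(W), all W → L
n=15: only reaches 13(W), 10(W), 9(W), 7(W), all W → L
n=16: reaches L-position 14 → W
From 16, the L positions reachable in one move are: 14, 11. Any move reaching one of these is winning.

Remove 2, leaving 14.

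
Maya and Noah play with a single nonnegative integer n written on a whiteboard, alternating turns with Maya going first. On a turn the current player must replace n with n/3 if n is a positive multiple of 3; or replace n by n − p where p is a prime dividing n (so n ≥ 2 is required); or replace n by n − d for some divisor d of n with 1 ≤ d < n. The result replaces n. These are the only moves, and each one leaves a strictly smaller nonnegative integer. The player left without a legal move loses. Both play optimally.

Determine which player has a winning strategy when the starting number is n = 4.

Build the W/L table. Terminal = L. A non-terminal position is W if it has a move to some L; otherwise it is L.
n=0: no move → L
n=1: no move → L
n=2: W (go to 0, an L position)
n=3: W (go to 0, an L position)
n=4: L (options 2(W), 3(W) are all W)
The starting position 4 is L: whatever Maya does, the opponent receives a W position.

Noah wins.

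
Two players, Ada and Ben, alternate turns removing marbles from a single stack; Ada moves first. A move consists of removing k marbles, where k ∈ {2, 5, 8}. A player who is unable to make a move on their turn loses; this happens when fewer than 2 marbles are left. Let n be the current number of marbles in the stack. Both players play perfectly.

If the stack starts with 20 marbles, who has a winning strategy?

Label each position W (a win for the player to move) or L (a loss). A position with no legal move is L; any other position is W exactly when some move reaches an L, and L when every move reaches a W.
n=0: no move → L
n=1: no move → L
n=2: can move to 0, which is L ⇒ W
n=3: can move to 1, which is L ⇒ W
n=4: the only move is to 2(W), a W ⇒ L
n=5: can move to 0, which is L ⇒ W
n=6: can move to 4, which is L ⇒ W
n=7: moves to 5(W), 2(W); every one is W ⇒ L
n=8: can move to 0, which is L ⇒ W
n=9: can move to 7, which is L ⇒ W
n=10: moves to 8(W), 5(W), 2(W); every one is W ⇒ L
n=11: moves to 9(W), 6(W), 3(W); every one is W ⇒ L
n=12: can move to 10, which is L ⇒ W
n=13: can move to 11, which is L ⇒ W
n=14: moves to 12(W), 9(W), 6(W); every one is W ⇒ L
n=15: can move to 10, which is L ⇒ W
n=16: can move to 14, which is L ⇒ W
n=17: moves to 15(W), 12(W), 9(W); every one is W ⇒ L
n=18: can move to 10, which is L ⇒ W
n=19: can move to 17, which is L ⇒ W
n=20: moves to 18(W), 15(W), 12(W); every one is W ⇒ L
The starting position 20 is L: whatever Ada does, the opponent receives a W position.

Ben wins.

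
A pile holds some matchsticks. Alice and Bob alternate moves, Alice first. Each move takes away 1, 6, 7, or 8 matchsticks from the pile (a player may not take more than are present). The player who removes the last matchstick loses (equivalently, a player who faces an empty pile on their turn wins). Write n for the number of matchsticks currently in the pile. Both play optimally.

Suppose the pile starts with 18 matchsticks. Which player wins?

Bob wins.

Build the W/L table. Terminal = W. A non-terminal position is W if it has a move to some L; otherwise it is L.
n=0: no move; the opponent has just taken the last matchstick and therefore loses → W
n=1: L (sole option 0(W) is W)
n=2: W (go to 1, an L position)
n=3: L (sole option 2(W) is W)
n=4: W (go to 3, an L position)
n=5: L (sole option 4(W) is W)
n=6: W (go to 5, an L position)
n=7: W (go to 1, an L position)
n=8: W (go to 1, an L position)
n=9: W (go to 3, an L position)
n=10: W (go to 3, an L position)
n=11: W (go to 5, an L position)
n=12: W (go to 5, an L position)
n=13: W (go to 5, an L position)
n=14: L (options 13(W), 8(W), 7(W), 6(W) are all W)
n=15: W (go to 14, an L position)
n=16: L (options 15(W), 10(W), 9(W), 8(W) are all W)
n=17: W (go to 16, an L position)
n=18: L (options 17(W), 12(W), 11(W), 10(W) are all W)
The starting position 18 is L: whatever Alice does, the opponent receives a W position.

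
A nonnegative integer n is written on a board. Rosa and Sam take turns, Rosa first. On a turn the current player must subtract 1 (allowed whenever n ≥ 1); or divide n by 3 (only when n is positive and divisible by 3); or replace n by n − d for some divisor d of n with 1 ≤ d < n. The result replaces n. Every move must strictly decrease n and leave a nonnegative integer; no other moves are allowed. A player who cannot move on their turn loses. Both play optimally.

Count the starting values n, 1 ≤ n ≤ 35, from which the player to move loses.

Build the W/L table. Terminal = L. A non-terminal position is W if it has a move to some L; otherwise it is L.
n=0: no move → L
n=1: reaches L-position 0 → W
n=2: only reaches 1(W), which is W → L
n=3: reaches L-position 2 → W
n=4: reaches L-position 2 → W
n=5: only reaches 4(W), which is W → L
n=6: reaches L-position 2 → W
n=7: only reaches 6(W), which is W → L
n=8: reaches L-position 7 → W
n=9: only reaches 3(W), 6(W), 8(W), all W → L
n=10: reaches L-position 5 → W
n=11: only reaches 10(W), which is W → L
n=12: reaches L-position 9 → W
n=13: only reaches 12(W), which is W → L
n=14: reaches L-position 7 → W
n=15: reaches L-position 5 → W
n=16: only reaches 8(W), 12(W), 14(W), 15(W), all W → L
n=17: reaches L-position 16 → W
n=18: reaches L-position 9 → W
n=19: only reaches 18(W), which is W → L
n=20: reaches L-position 16 → W
n=21: reaches L-position 7 → W
n=22: reaches L-position 11 → W
n=23: only reaches 22(W), which is W → L
n=24: reaches L-position 16 → W
n=25: only reaches 20(W), 24(W), all W → L
n=26: reaches L-position 13 → W
n=27: reaches L-position 9 → W
n=28: only reaches 14(W), 21(W), 24(W), 26(W), 27(W), all W → L
n=29: reaches L-position 28 → W
n=30: reaches L-position 25 → W
n=31: only reaches 30(W), which is W → L
n=32: reaches L-position 16 → W
n=33: reaches L-position 11 → W
n=34: only reaches 17(W), 32(W), 33(W), all W → L
n=35: reaches L-position 28 → W
L entries with 1 ≤ n ≤ 35 (n=0 is outside the asked range and is not counted): n = 2, 5, 7, 9, 11, 13, 16, 19, 23, 25, 28, 31, 34; that makes 13.

13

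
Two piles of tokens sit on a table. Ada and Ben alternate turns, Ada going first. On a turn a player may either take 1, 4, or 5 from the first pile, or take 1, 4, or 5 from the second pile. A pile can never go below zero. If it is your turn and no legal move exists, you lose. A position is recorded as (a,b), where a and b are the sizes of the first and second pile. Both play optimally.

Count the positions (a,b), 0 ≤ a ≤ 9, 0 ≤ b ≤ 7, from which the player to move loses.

Label each position W (a win for the player to move) or L (a loss). A position with no legal move is L; any other position is W exactly when some move reaches an L, and L when every move reaches a W.
Every move lowers a or b (never raises either), so fill the grid row by row in increasing a, and left to right within a row: each cell's successors are then already labelled.
      b=0  b=1  b=2  b=3  b=4  b=5  b=6  b=7
a=0:    L    W    L    W    W    W    W    W
a=1:    W    L    W    L    W    W    W    W
a=2:    L    W    L    W    W    W    W    W
a=3:    W    L    W    L    W    W    W    W
a=4:    W    W    W    W    L    W    L    W
a=5:    W    W    W    W    W    L    W    L
a=6:    W    W    W    W    L    W    L    W
a=7:    W    W    W    W    W    L    W    L
a=8:    L    W    L    W    W    W    W    W
a=9:    W    L    W    L    W    W    W    W
Cells with no legal move (terminal, hence L): (0,0).
The remaining L cells, each justified by listing all of its moves:
(0,2): only reaches (0,1)(W), which is W → L
(1,1): only reaches (0,1)(W), (1,0)(W), all W → L
(1,3): only reaches (0,3)(W), (1,2)(W), all W → L
(2,0): only reaches (1,0)(W), which is W → L
(2,2): only reaches (1,2)(W), (2,1)(W), all W → L
(3,1): only reaches (2,1)(W), (3,0)(W), all W → L
(3,3): only reaches (2,3)(W), (3,2)(W), all W → L
(4,4): only reaches (3,4)(W), (0,4)(W), (4,3)(W), (4,0)(W), all W → L
(4,6): only reaches (3,6)(W), (0,6)(W), (4,5)(W), (4,2)(W), (4,1)(W), all W → L
(5,5): only reaches (4,5)(W), (1,5)(W), (0,5)(W), (5,4)(W), (5,1)(W), (5,0)(W), all W → L
(5,7): only reaches (4,7)(W), (1,7)(W), (0,7)(W), (5,6)(W), (5,3)(W), (5,2)(W), all W → L
(6,4): only reaches (5,4)(W), (2,4)(W), (1,4)(W), (6,3)(W), (6,0)(W), all W → L
(6,6): only reaches (5,6)(W), (2,6)(W), (1,6)(W), (6,5)(W), (6,2)(W), (6,1)(W), all W → L
(7,5): only reaches (6,5)(W), (3,5)(W), (2,5)(W), (7,4)(W), (7,1)(W), (7,0)(W), all W → L
(7,7): only reaches (6,7)(W), (3,7)(W), (2,7)(W), (7,6)(W), (7,3)(W), (7,2)(W), all W → L
(8,0): only reaches (7,0)(W), (4,0)(W), (3,0)(W), all W → L
(8,2): only reaches (7,2)(W), (4,2)(W), (3,2)(W), (8,1)(W), all W → L
(9,1): only reaches (8,1)(W), (5,1)(W), (4,1)(W), (9,0)(W), all W → L
(9,3): only reaches (8,3)(W), (5,3)(W), (4,3)(W), (9,2)(W), all W → L
Every other cell has at least one move into one of the L cells above, so it is W.
L cells per row: a=0: 2, a=1: 2, a=2: 2, a=3: 2, a=4: 2, a=5: 2, a=6: 2, a=7: 2, a=8: 2, a=9: 2; total 20.

20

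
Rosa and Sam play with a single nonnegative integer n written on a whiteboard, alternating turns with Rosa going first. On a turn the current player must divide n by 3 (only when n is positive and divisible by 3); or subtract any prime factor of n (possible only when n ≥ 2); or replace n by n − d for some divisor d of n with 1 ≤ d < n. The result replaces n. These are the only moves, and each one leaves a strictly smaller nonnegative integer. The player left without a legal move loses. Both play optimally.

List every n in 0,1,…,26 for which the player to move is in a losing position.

Build the W/L table. Terminal = L. A non-terminal position is W if it has a move to some L; otherwise it is L.
n=0: no move → L
n=1: no move → L
n=2: →0(L), so W
n=3: →0(L), so W
n=4: →2(W), 3(W) — all W, so L
n=5: →0(L), so W
n=6: →4(L), so W
n=7: →0(L), so W
n=8: →4(L), so W
n=9: →3(W), 6(W), 8(W) — all W, so L
n=10: →9(L), so W
n=11: →0(L), so W
n=12: →4(L), so W
n=13: →0(L), so W
n=14: →7(W), 12(W), 13(W) — all W, so L
n=15: →14(L), so W
n=16: →14(L), so W
n=17: →0(L), so W
n=18: →9(L), so W
n=19: →0(L), so W
n=20: →10(W), 15(W), 16(W), 18(W), 19(W) — all W, so L
n=21: →14(L), so W
n=22: →20(L), so W
n=23: →0(L), so W
n=24: →20(L), so W
n=25: →20(L), so W
n=26: →13(W), 24(W), 25(W) — all W, so L
The losing starting values of n are exactly the entries labelled L in this table (7 of them).

0, 1, 4, 9, 14, 20, 26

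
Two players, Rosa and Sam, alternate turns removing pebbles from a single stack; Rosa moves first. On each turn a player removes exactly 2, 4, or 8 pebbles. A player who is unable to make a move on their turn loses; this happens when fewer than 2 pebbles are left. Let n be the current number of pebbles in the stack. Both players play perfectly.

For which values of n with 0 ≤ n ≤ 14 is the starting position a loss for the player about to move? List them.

0, 1, 6, 7, 12, 13

Positions with no move are L. A position that does have a move is losing for the player to move precisely when every available move leads to a winning position for the opponent. Fill in the labels:
n=0: no move → L
n=1: no move → L
n=2: →0(L), so W
n=3: →1(L), so W
n=4: →0(L), so W
n=5: →1(L), so W
n=6: →4(W), 2(W) — all W, so L
n=7: →5(W), 3(W) — all W, so L
n=8: →6(L), so W
n=9: →7(L), so W
n=10: →6(L), so W
n=11: →7(L), so W
n=12: →10(W), 8(W), 4(W) — all W, so L
n=13: →11(W), 9(W), 5(W) — all W, so L
n=14: →12(L), so W
The losing starting values of n are exactly the entries labelled L in this table (6 of them).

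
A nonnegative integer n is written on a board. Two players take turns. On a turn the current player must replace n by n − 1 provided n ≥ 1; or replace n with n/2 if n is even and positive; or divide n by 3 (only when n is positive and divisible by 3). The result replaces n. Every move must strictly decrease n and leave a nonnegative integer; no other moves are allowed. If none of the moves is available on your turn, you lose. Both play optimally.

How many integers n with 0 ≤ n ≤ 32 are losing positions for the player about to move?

Classify positions by backward induction: terminal positions (no move available) are L. From any other position, the mover wins iff some move reaches an L.
n=0: no move → L
n=1: reaches L-position 0 → W
n=2: only reaches 1(W), which is W → L
n=3: reaches L-position 2 → W
n=4: reaches L-position 2 → W
n=5: only reaches 4(W), which is W → L
n=6: reaches L-position 2 → W
n=7: only reaches 6(W), which is W → L
n=8: reaches L-position 7 → W
n=9: only reaches 3(W), 8(W), all W → L
n=10: reaches L-position 5 → W
n=11: only reaches 10(W), which is W → L
n=12: reaches L-position 11 → W
n=13: only reaches 12(W), which is W → L
n=14: reaches L-position 7 → W
n=15: reaches L-position 5 → W
n=16: only reaches 8(W), 15(W), all W → L
n=17: reaches L-position 16 → W
n=18: reaches L-position 9 → W
n=19: only reaches 18(W), which is W → L
n=20: reaches L-position 19 → W
n=21: reaches L-position 7 → W
n=22: reaches L-position 11 → W
n=23: only reaches 22(W), which is W → L
n=24: reaches L-position 23 → W
n=25: only reaches 24(W), which is W → L
n=26: reaches L-position 13 → W
n=27: reaches L-position 9 → W
n=28: only reaches 14(W), 27(W), all W → L
n=29: reaches L-position 28 → W
n=30: only reaches 10(W), 15(W), 29(W), all W → L
n=31: reaches L-position 30 → W
n=32: reaches L-position 16 → W
L entries with 0 ≤ n ≤ 32: n = 0, 2, 5, 7, 9, 11, 13, 16, 19, 23, 25, 28, 30; that makes 13.

13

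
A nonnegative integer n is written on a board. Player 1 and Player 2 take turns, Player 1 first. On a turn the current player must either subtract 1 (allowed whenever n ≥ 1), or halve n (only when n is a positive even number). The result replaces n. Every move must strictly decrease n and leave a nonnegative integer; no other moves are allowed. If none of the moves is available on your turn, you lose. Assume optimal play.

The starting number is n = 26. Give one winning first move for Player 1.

Classify positions by backward induction: terminal positions (no move available) are L. From any other position, the mover wins iff some move reaches an L.
n=0: no move → L
n=1: →0(L), so W
n=2: →1(W) only, which is W, so L
n=3: →2(L), so W
n=4: →2(L), so W
n=5: →4(W) only, which is W, so L
n=6: →5(L), so W
n=7: →6(W) only, which is W, so L
n=8: →7(L), so W
n=9: →8(W) only, which is W, so L
n=10: →5(L), so W
n=11: →10(W) only, which is W, so L
n=12: →11(L), so W
n=13: →12(W) only, which is W, so L
n=14: →7(L), so W
n=15: →14(W) only, which is W, so L
n=16: →15(L), so W
n=17: →16(W) only, which is W, so L
n=18: →9(L), so W
n=19: →18(W) only, which is W, so L
n=20: →19(L), so W
n=21: →20(W) only, which is W, so L
n=22: →11(L), so W
n=23: →22(W) only, which is W, so L
n=24: →23(L), so W
n=25: →24(W) only, which is W, so L
n=26: →13(L), so W
From 26, the L positions reachable in one move are: 13, 25. Any move reaching one of these is winning.

Move to 13.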